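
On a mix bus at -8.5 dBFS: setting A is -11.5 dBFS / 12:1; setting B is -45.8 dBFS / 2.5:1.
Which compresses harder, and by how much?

B, by 19.63 dB

A: 3 dB over, compressed to 0.25 dB over, so 2.75 dB of GR.
B: 37.3 dB over, compressed to 14.92 dB over, so 22.38 dB of GR.
B reduces 19.63 dB more.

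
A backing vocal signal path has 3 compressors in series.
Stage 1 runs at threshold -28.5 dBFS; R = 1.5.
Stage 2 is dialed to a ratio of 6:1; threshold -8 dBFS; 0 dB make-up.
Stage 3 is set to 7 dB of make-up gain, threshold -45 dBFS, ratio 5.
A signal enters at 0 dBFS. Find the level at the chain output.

Stage 1: overshoot 28.5 dB → 28.5/1.5 = 19 dB → -9.5 dBFS.
Stage 2: below threshold (-9.5 ≤ -8); passes unchanged; output -9.5 dBFS.
Stage 3: 35.5 dB above -45 dBFS, reduced 5:1 to 7.1 dB above → -37.9 dBFS; +7 dB make-up → -30.9 dBFS.

-30.9 dBFS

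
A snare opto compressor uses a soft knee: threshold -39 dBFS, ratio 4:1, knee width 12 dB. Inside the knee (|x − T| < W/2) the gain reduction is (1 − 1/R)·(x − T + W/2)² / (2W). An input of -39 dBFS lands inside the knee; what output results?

x − T + W/2 = -39 − (-39) + 6 = 6.
GR = (1 − 1/4) × 6² / 24 = 0.75 × 36 / 24 = 1.125 dB.
Output = -39 − 1.125 = -40.125 dBFS.

-40.125 dBFS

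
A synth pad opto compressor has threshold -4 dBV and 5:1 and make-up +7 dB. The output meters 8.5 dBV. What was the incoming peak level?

23.5 dBV

Remove make-up: 8.5 − 7 = 1.5 dBV.
The compressed level sits 1.5 − (-4) = 5.5 dB over threshold.
Input overshoot = R × output overshoot = 27.5 dB → input = -4 + 27.5 = 23.5 dBV.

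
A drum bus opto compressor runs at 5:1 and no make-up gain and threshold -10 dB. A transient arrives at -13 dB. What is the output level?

-13 dB

-13 dB is 3 dB below the -10 dB threshold, so no gain reduction is applied.
Output = input = -13 dB.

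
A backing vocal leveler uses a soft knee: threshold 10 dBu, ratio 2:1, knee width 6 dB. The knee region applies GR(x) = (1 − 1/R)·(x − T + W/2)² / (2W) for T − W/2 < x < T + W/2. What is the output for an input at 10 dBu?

x − T + W/2 = 10 − 10 + 3 = 3.
GR = (1 − 1/2) × 3² / 12 = 0.5 × 9 / 12 = 0.375 dB.
Output = 10 − 0.375 = 9.625 dBu.

9.625 dBu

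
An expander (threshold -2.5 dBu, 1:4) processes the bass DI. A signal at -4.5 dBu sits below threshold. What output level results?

-10.5 dBu

Undershoot = (-2.5) − (-4.5) = 2 dB.
At 1:4, that expands to 8 dB under threshold.
Output = -2.5 − 8 = -10.5 dBu.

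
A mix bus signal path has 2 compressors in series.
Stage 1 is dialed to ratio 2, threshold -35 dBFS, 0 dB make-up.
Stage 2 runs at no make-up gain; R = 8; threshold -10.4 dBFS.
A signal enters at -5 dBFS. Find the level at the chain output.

Stage 1: -5 dBFS is 30 dB over -35 dBFS; at 2:1 that becomes 15 dB over, giving -20 dBFS.
Stage 2: below threshold (-20 ≤ -10.4); passes unchanged; output -20 dBFS.

-20 dBFS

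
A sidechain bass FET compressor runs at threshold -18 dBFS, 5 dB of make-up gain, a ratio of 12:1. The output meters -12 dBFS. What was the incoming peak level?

Before make-up, the level was -12 − 5 = -17 dBFS.
That's 1 dB above the -18 dBFS threshold.
Input overshoot = R × output overshoot = 12 dB → input = -18 + 12 = -6 dBFS.

-6 dBFS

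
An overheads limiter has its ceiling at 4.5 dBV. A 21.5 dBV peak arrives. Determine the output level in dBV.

The limiter clamps the peak to its 4.5 dBV ceiling.

4.5 dBV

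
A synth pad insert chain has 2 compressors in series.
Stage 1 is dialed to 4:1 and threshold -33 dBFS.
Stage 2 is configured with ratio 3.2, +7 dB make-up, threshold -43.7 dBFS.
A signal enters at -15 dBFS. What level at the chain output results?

Stage 1: 18 dB above -33 dBFS, reduced 4:1 to 4.5 dB above → -28.5 dBFS.
Stage 2: 15.2 dB above -43.7 dBFS, reduced 3.2:1 to 4.75 dB above → -38.95 dBFS; +7 dB make-up → -31.95 dBFS.

-31.95 dBFS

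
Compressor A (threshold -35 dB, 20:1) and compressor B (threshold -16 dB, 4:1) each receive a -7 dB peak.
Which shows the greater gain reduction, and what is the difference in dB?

A, by 19.85 dB

A: 28 dB over, compressed to 1.4 dB over, so 26.6 dB of GR.
B: 9 dB over, compressed to 2.25 dB over, so 6.75 dB of GR.
A reduces 19.85 dB more.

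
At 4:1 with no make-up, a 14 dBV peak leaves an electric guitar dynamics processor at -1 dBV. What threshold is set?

Gain reduction = 14 − (-1) = 15 dB; output overshoot = GR / (R − 1) = 15 / 3 = 5 dB.
Threshold = output − output overshoot = -1 − 5 = -6 dBV.

-6 dBV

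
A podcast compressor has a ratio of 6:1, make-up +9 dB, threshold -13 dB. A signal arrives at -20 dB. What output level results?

-20 dB is 7 dB below the -13 dB threshold, so no gain reduction is applied.
Make-up gain adds 9 dB: -20 + 9 = -11 dB.

-11 dB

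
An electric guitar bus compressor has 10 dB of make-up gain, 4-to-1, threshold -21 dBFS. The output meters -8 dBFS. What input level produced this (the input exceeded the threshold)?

-9 dBFS

Stripping the +10 dB make-up gives -18 dBFS at the gain stage.
That's 3 dB above the -21 dBFS threshold.
Input overshoot = R × output overshoot = 12 dB → input = -21 + 12 = -9 dBFS.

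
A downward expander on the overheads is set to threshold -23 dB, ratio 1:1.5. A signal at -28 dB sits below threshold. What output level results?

Below threshold, a 1:1.5 expander applies gain = (1.5−1)×(T − x) of attenuation.
(1.5−1) × 5 = 2.5 dB, so output = -28 − 2.5 = -30.5 dB.

-30.5 dB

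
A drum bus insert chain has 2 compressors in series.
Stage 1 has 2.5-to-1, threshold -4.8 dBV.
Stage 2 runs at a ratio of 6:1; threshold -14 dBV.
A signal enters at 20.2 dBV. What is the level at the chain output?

Stage 1: 25 dB above -4.8 dBV, reduced 2.5:1 to 10 dB above → 5.2 dBV.
Stage 2: 19.2 dB above -14 dBV, reduced 6:1 to 3.2 dB above → -10.8 dBV.

-10.8 dBV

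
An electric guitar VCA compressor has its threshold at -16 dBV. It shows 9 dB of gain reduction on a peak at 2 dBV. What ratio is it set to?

Input overshoot = 2 − (-16) = 18 dB.
Output overshoot = 18 − 9 = 9 dB.
Ratio = input overshoot / output overshoot = 18 / 9 = 2.

2:1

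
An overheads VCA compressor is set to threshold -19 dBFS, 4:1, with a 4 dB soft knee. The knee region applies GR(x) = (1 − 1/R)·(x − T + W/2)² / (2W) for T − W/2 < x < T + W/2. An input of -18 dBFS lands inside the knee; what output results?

x − T + W/2 = -18 − (-19) + 2 = 3.
GR = (1 − 1/4) × 3² / 8 = 0.75 × 9 / 8 = 0.84375 dB.
Output = -18 − 0.84375 = -18.84375 dBFS.

-18.84375 dBFS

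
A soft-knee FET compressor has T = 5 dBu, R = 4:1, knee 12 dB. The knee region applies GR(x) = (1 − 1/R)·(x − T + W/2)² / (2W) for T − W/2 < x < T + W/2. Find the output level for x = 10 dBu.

x − T + W/2 = 10 − 5 + 6 = 11.
GR = (1 − 1/4) × 11² / 24 = 0.75 × 121 / 24 = 3.78125 dB.
Output = 10 − 3.78125 = 6.21875 dBu.

6.21875 dBu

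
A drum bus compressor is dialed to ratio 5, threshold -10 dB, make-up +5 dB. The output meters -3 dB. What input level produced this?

Stripping the +5 dB make-up gives -8 dB at the gain stage.
That's 2 dB above the -10 dB threshold.
Before 5:1 compression the overshoot was 2 × 5 = 10 dB, so input = -10 + 10 = 0 dB.

0 dB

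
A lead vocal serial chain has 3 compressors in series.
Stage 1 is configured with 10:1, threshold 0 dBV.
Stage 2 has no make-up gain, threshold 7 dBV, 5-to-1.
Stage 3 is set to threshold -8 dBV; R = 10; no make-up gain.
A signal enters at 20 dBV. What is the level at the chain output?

Stage 1: overshoot 20 dB → 20/10 = 2 dB → 2 dBV.
Stage 2: 2 dBV is at or below the 7 dBV threshold — no compression; output 2 dBV.
Stage 3: 2 dBV is 10 dB over -8 dBV; at 10:1 that becomes 1 dB over, giving -7 dBV.

-7 dBV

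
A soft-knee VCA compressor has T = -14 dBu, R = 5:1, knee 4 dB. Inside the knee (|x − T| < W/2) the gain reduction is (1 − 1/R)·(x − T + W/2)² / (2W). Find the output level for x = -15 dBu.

x − T + W/2 = -15 − (-14) + 2 = 1.
GR = (1 − 1/5) × 1² / 8 = 0.8 × 1 / 8 = 0.1 dB.
Output = -15 − 0.1 = -15.1 dBu.

-15.1 dBu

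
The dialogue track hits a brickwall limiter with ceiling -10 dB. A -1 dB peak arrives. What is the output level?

-10 dB

The limiter clamps the peak to its -10 dB ceiling.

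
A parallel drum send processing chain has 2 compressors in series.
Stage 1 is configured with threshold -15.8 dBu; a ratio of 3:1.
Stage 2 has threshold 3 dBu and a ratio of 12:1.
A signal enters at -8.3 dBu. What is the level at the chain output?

-13.3 dBu

Stage 1: -8.3 dBu is 7.5 dB over -15.8 dBu; at 3:1 that becomes 2.5 dB over, giving -13.3 dBu.
Stage 2: below threshold (-13.3 ≤ 3); passes unchanged; output -13.3 dBu.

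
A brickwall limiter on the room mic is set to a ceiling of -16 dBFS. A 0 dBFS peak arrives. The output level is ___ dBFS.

-16 dBFS

A brickwall limiter is an ∞:1 compressor: any input above the ceiling is clamped to -16 dBFS.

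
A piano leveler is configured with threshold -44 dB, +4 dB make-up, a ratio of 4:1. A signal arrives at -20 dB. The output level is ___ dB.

-34 dB

-20 dB sits 24 dB over threshold.
At 4:1 the overshoot is divided by 4, leaving 6 dB above threshold.
Output = -44 + 6 = -38 dB; make-up adds 4 dB, giving -34 dB.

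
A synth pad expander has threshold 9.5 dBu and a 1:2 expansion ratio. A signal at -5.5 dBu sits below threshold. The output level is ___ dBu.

-20.5 dBu

Undershoot = 9.5 − (-5.5) = 15 dB.
At 1:2, that expands to 30 dB under threshold.
Output = 9.5 − 30 = -20.5 dBu.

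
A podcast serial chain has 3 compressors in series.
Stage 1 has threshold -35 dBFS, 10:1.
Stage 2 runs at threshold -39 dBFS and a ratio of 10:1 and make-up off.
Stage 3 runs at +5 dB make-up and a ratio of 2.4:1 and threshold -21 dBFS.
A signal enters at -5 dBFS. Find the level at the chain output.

Stage 1: 30 dB above -35 dBFS, reduced 10:1 to 3 dB above → -32 dBFS.
Stage 2: overshoot 7 dB → 7/10 = 0.7 dB → -38.3 dBFS.
Stage 3: -38.3 dBFS is at or below the -21 dBFS threshold — no compression; make-up brings it to -33.3 dBFS.

-33.3 dBFS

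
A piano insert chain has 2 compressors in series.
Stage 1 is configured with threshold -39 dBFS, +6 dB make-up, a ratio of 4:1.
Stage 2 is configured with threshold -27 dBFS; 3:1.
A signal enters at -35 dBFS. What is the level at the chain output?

Stage 1: -35 dBFS is 4 dB over -39 dBFS; at 4:1 that becomes 1 dB over, giving -38 dBFS; +6 dB make-up → -32 dBFS.
Stage 2: -32 dBFS is at or below the -27 dBFS threshold — no compression; output -32 dBFS.

-32 dBFS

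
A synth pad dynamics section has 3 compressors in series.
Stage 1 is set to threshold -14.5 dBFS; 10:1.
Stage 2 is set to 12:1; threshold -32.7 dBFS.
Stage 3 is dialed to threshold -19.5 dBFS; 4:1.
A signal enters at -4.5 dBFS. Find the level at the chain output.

Stage 1: -4.5 dBFS is 10 dB over -14.5 dBFS; at 10:1 that becomes 1 dB over, giving -13.5 dBFS.
Stage 2: 19.2 dB above -32.7 dBFS, reduced 12:1 to 1.6 dB above → -31.1 dBFS.
Stage 3: -31.1 dBFS is at or below the -19.5 dBFS threshold — no compression; output -31.1 dBFS.

-31.1 dBFS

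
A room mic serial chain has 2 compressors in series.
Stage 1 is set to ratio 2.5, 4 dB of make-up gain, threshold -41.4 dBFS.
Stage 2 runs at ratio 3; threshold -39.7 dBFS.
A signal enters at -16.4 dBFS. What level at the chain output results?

Stage 1: overshoot 25 dB → 25/2.5 = 10 dB → -31.4 dBFS; +4 dB make-up → -27.4 dBFS.
Stage 2: 12.3 dB above -39.7 dBFS, reduced 3:1 to 4.1 dB above → -35.6 dBFS.

-35.6 dBFS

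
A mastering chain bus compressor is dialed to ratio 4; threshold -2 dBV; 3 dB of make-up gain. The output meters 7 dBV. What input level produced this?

Before make-up, the level was 7 − 3 = 4 dBV.
That's 6 dB above the -2 dBV threshold.
Input overshoot = R × output overshoot = 24 dB → input = -2 + 24 = 22 dBV.

22 dBV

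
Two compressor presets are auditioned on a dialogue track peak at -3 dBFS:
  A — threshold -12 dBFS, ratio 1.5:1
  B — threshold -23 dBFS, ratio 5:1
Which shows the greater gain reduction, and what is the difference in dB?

A: 9 dB over, compressed to 6 dB over, so 3 dB of GR.
B: 20 dB over, compressed to 4 dB over, so 16 dB of GR.
Difference: 13 dB in favour of B.

B, by 13 dB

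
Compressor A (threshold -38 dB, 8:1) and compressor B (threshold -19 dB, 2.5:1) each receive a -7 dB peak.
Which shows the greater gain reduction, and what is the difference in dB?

A: 31 dB over, compressed to 3.875 dB over, so 27.125 dB of GR.
B: 12 dB over, compressed to 4.8 dB over, so 7.2 dB of GR.
A applies 19.925 dB more gain reduction.

A, by 19.925 dB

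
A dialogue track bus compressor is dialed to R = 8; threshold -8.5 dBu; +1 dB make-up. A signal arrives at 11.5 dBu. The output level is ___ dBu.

-5 dBu

The input is 20 dB above the -8.5 dBu threshold.
The 20 dB excess becomes 2.5 dB after 8:1 reduction.
So the level is -8.5 + 2.5 = -6 dBu; make-up adds 1 dB, giving -5 dBu.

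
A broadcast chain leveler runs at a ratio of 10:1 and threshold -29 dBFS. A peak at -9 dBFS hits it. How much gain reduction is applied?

Overshoot = -9 − (-29) = 20 dB.
At 10:1, output sits 20/10 = 2 dB above threshold.
So the signal is attenuated by 20 − 2 = 18 dB.

18 dB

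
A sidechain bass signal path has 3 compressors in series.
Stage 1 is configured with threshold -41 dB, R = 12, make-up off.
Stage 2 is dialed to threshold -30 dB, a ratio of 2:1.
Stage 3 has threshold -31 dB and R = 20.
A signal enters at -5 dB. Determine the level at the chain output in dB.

Stage 1: overshoot 36 dB → 36/12 = 3 dB → -38 dB.
Stage 2: -38 dB is at or below the -30 dB threshold — no compression; output -38 dB.
Stage 3: below threshold (-38 ≤ -31); passes unchanged; output -38 dB.

-38 dB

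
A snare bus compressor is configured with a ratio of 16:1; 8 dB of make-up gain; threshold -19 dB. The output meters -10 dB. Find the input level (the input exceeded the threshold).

-3 dB

Before make-up, the level was -10 − 8 = -18 dB.
The compressed level sits -18 − (-19) = 1 dB over threshold.
Before 16:1 compression the overshoot was 1 × 16 = 16 dB, so input = -19 + 16 = -3 dB.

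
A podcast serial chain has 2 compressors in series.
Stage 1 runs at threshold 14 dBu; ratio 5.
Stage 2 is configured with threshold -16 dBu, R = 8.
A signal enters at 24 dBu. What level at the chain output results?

Stage 1: 24 dBu is 10 dB over 14 dBu; at 5:1 that becomes 2 dB over, giving 16 dBu.
Stage 2: overshoot 32 dB → 32/8 = 4 dB → -12 dBu.

-12 dBu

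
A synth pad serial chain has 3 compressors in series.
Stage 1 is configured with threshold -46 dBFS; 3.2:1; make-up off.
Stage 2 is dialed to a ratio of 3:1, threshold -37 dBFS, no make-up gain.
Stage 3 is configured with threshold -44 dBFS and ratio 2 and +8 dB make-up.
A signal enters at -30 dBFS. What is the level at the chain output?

-34.5 dBFS

Stage 1: overshoot 16 dB → 16/3.2 = 5 dB → -41 dBFS.
Stage 2: below threshold (-41 ≤ -37); passes unchanged; output -41 dBFS.
Stage 3: -41 dBFS is 3 dB over -44 dBFS; at 2:1 that becomes 1.5 dB over, giving -42.5 dBFS; +8 dB make-up → -34.5 dBFS.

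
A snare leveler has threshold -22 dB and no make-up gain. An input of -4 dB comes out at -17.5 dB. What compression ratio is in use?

4:1

Input overshoot = -4 − (-22) = 18 dB; output overshoot = -17.5 − (-22) = 4.5 dB.
Ratio = 18 / 4.5 = 4.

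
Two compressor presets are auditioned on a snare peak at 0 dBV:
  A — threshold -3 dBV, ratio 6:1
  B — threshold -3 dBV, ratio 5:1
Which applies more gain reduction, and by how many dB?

A: 3 dB over, compressed to 0.5 dB over, so 2.5 dB of GR.
B: 3 dB over, compressed to 0.6 dB over, so 2.4 dB of GR.
A reduces 0.1 dB more.

A, by 0.1 dB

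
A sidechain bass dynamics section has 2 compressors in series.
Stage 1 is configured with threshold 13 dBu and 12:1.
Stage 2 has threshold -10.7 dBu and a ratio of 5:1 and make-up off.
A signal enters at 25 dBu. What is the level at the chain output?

Stage 1: 12 dB above 13 dBu, reduced 12:1 to 1 dB above → 14 dBu.
Stage 2: 14 dBu is 24.7 dB over -10.7 dBu; at 5:1 that becomes 4.94 dB over, giving -5.76 dBu.

-5.76 dBu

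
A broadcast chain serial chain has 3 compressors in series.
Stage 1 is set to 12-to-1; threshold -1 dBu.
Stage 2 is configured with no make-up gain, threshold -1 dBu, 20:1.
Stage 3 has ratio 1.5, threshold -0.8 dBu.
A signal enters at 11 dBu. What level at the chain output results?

-0.95 dBu

Stage 1: overshoot 12 dB → 12/12 = 1 dB → 0 dBu.
Stage 2: 0 dBu is 1 dB over -1 dBu; at 20:1 that becomes 0.05 dB over, giving -0.95 dBu.
Stage 3: -0.95 dBu is at or below the -0.8 dBu threshold — no compression; output -0.95 dBu.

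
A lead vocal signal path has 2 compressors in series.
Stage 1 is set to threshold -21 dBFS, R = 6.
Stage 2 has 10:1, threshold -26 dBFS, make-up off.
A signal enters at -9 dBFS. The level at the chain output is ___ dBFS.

-25.3 dBFS

Stage 1: 12 dB above -21 dBFS, reduced 6:1 to 2 dB above → -19 dBFS.
Stage 2: 7 dB above -26 dBFS, reduced 10:1 to 0.7 dB above → -25.3 dBFS.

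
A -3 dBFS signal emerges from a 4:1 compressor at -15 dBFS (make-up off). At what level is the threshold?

Gain reduction = -3 − (-15) = 12 dB; output overshoot = GR / (R − 1) = 12 / 3 = 4 dB.
Threshold = output − output overshoot = -15 − 4 = -19 dBFS.

-19 dBFS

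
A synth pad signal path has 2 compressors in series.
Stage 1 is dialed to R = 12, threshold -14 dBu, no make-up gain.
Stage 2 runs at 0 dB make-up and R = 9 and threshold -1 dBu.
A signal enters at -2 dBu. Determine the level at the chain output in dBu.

-13 dBu

Stage 1: 12 dB above -14 dBu, reduced 12:1 to 1 dB above → -13 dBu.
Stage 2: -13 dBu is at or below the -1 dBu threshold — no compression; output -13 dBu.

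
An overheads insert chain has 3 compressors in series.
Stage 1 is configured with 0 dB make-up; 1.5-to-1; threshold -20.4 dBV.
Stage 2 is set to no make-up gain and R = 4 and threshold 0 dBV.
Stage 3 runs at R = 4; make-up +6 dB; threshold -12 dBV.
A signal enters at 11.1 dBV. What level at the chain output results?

Stage 1: 11.1 dBV is 31.5 dB over -20.4 dBV; at 1.5:1 that becomes 21 dB over, giving 0.6 dBV.
Stage 2: overshoot 0.6 dB → 0.6/4 = 0.15 dB → 0.15 dBV.
Stage 3: 12.15 dB above -12 dBV, reduced 4:1 to 3.0375 dB above → -8.9625 dBV; +6 dB make-up → -2.9625 dBV.

-2.9625 dBV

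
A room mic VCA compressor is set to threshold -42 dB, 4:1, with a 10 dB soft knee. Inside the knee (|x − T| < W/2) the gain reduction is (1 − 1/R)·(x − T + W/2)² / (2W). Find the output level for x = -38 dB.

x − T + W/2 = -38 − (-42) + 5 = 9.
GR = (1 − 1/4) × 9² / 20 = 0.75 × 81 / 20 = 3.0375 dB.
Output = -38 − 3.0375 = -41.0375 dB.

-41.0375 dB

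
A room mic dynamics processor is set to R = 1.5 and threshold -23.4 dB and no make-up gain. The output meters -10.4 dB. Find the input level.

Post-compression overshoot = -10.4 − (-23.4) = 13 dB.
Input overshoot = R × output overshoot = 19.5 dB → input = -23.4 + 19.5 = -3.9 dB.

-3.9 dB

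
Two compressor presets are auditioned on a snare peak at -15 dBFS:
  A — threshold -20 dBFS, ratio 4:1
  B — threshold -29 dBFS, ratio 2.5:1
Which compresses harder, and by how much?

B, by 4.65 dB

A: overshoot 5 dB → output overshoot 1.25 dB → GR 3.75 dB.
B: overshoot 14 dB → output overshoot 5.6 dB → GR 8.4 dB.
B applies 4.65 dB more gain reduction.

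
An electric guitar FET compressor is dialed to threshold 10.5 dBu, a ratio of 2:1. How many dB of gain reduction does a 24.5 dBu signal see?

7 dB

24.5 dBu exceeds the threshold by 14 dB.
After 2:1 compression the overshoot becomes 14/2 = 7 dB.
Gain reduction = 14 − 7 = 7 dB.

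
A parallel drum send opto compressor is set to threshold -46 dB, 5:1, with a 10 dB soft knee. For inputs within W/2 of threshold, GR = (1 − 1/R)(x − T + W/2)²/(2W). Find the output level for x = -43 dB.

x − T + W/2 = -43 − (-46) + 5 = 8.
GR = (1 − 1/5) × 8² / 20 = 0.8 × 64 / 20 = 2.56 dB.
Output = -43 − 2.56 = -45.56 dB.

-45.56 dB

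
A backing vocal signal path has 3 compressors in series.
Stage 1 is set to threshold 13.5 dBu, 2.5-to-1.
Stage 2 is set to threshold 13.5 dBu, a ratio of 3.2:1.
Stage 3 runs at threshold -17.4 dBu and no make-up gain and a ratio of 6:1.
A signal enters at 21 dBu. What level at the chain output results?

Stage 1: 7.5 dB above 13.5 dBu, reduced 2.5:1 to 3 dB above → 16.5 dBu.
Stage 2: 3 dB above 13.5 dBu, reduced 3.2:1 to 0.9375 dB above → 14.4375 dBu.
Stage 3: overshoot 31.8375 dB → 31.8375/6 = 5.30625 dB → -12.09375 dBu.

-12.09375 dBu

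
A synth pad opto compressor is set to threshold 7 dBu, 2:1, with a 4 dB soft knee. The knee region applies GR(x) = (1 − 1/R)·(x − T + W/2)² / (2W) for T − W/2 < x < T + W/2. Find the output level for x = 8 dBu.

x − T + W/2 = 8 − 7 + 2 = 3.
GR = (1 − 1/2) × 3² / 8 = 0.5 × 9 / 8 = 0.5625 dB.
Output = 8 − 0.5625 = 7.4375 dBu.

7.4375 dBu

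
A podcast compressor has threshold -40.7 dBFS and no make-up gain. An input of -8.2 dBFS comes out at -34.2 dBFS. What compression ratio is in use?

5:1

Input overshoot = -8.2 − (-40.7) = 32.5 dB; output overshoot = -34.2 − (-40.7) = 6.5 dB.
Ratio = 32.5 / 6.5 = 5.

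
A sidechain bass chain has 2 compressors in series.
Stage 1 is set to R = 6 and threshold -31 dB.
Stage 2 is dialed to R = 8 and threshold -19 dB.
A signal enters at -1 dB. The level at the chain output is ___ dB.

-26 dB

Stage 1: overshoot 30 dB → 30/6 = 5 dB → -26 dB.
Stage 2: below threshold (-26 ≤ -19); passes unchanged; output -26 dB.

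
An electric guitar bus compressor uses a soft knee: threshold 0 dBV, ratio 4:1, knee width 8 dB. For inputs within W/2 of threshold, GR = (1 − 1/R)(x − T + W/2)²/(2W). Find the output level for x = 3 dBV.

x − T + W/2 = 3 − 0 + 4 = 7.
GR = (1 − 1/4) × 7² / 16 = 0.75 × 49 / 16 = 2.296875 dB.
Output = 3 − 2.296875 = 0.703125 dBV.

0.703125 dBV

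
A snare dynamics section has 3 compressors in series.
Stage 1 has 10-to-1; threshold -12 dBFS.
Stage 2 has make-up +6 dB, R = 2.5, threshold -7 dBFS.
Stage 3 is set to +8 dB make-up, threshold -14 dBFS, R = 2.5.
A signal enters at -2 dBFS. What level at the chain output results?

Stage 1: 10 dB above -12 dBFS, reduced 10:1 to 1 dB above → -11 dBFS.
Stage 2: -11 dBFS is at or below the -7 dBFS threshold — no compression; make-up brings it to -5 dBFS.
Stage 3: 9 dB above -14 dBFS, reduced 2.5:1 to 3.6 dB above → -10.4 dBFS; +8 dB make-up → -2.4 dBFS.

-2.4 dBFS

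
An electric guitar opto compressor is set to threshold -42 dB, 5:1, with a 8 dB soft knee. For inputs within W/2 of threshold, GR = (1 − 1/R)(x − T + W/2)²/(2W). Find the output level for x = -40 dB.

-41.8 dB

x − T + W/2 = -40 − (-42) + 4 = 6.
GR = (1 − 1/5) × 6² / 16 = 0.8 × 36 / 16 = 1.8 dB.
Output = -40 − 1.8 = -41.8 dB.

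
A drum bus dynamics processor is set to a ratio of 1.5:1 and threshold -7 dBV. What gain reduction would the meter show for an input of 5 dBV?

4 dB

5 dBV exceeds the threshold by 12 dB.
A 1.5:1 ratio leaves 8 dB of that excess.
Gain reduction = 12 − 8 = 4 dB.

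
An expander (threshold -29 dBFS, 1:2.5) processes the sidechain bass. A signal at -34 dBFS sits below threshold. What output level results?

Undershoot = (-29) − (-34) = 5 dB.
At 1:2.5, that expands to 12.5 dB under threshold.
Output = -29 − 12.5 = -41.5 dBFS.

-41.5 dBFS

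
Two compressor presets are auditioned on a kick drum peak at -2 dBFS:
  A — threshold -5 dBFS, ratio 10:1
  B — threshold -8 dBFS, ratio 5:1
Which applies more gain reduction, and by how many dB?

A: 3 dB over, compressed to 0.3 dB over, so 2.7 dB of GR.
B: 6 dB over, compressed to 1.2 dB over, so 4.8 dB of GR.
Difference: 2.1 dB in favour of B.

B, by 2.1 dB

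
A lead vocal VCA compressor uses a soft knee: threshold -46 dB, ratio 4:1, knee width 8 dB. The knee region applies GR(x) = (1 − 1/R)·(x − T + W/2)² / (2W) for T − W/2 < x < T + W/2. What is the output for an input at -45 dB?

x − T + W/2 = -45 − (-46) + 4 = 5.
GR = (1 − 1/4) × 5² / 16 = 0.75 × 25 / 16 = 1.171875 dB.
Output = -45 − 1.171875 = -46.171875 dB.

-46.171875 dB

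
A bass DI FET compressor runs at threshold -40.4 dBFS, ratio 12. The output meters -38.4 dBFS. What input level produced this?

-16.4 dBFS

Post-compression overshoot = -38.4 − (-40.4) = 2 dB.
Undo the ratio: input overshoot = 2 × 12 = 24 dB, giving input = -16.4 dBFS.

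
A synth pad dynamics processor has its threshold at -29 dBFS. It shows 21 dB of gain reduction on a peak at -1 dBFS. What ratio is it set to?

4:1

Input overshoot = -1 − (-29) = 28 dB.
Output overshoot = 28 − 21 = 7 dB.
Ratio = input overshoot / output overshoot = 28 / 7 = 4.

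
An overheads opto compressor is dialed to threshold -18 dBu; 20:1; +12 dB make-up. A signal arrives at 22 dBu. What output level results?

The input is 40 dB above the -18 dBu threshold.
20:1 compression reduces that to 40/20 = 2 dB over.
So the level is -18 + 2 = -16 dBu; make-up adds 12 dB, giving -4 dBu.

-4 dBu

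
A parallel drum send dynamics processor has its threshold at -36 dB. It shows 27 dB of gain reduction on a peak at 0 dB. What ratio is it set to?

Input overshoot = 0 − (-36) = 36 dB.
Output overshoot = 36 − 27 = 9 dB.
Ratio = input overshoot / output overshoot = 36 / 9 = 4.

4:1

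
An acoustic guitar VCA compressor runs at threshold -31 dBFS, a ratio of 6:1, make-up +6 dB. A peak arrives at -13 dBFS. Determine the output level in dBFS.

-22 dBFS

Overshoot: -13 − (-31) = 18 dB.
6:1 compression reduces that to 18/6 = 3 dB over.
That puts the output at -28 dBFS; make-up adds 6 dB, giving -22 dBFS.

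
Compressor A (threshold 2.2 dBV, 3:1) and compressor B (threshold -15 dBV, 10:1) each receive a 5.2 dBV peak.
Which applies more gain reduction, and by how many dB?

B, by 16.18 dB

A: 3 dB over, compressed to 1 dB over, so 2 dB of GR.
B: 20.2 dB over, compressed to 2.02 dB over, so 18.18 dB of GR.
B reduces 16.18 dB more.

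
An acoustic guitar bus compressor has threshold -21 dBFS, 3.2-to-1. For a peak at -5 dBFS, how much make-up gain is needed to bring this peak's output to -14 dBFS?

The peak compresses to -21 + 16/3.2 = -16 dBFS.
To reach -14 dBFS requires -14 − (-16) = 2 dB of make-up.

2 dB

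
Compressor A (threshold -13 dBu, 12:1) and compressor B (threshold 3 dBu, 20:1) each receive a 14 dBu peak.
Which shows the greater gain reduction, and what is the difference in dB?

A, by 14.3 dB

A: GR = 27 − 27/12 = 24.75 dB.
B: GR = 11 − 11/20 = 10.45 dB.
A applies 14.3 dB more gain reduction.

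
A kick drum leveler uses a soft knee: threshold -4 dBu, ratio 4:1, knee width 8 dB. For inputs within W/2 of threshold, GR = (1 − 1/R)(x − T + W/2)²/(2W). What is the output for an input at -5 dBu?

x − T + W/2 = -5 − (-4) + 4 = 3.
GR = (1 − 1/4) × 3² / 16 = 0.75 × 9 / 16 = 0.421875 dB.
Output = -5 − 0.421875 = -5.421875 dBu.

-5.421875 dBu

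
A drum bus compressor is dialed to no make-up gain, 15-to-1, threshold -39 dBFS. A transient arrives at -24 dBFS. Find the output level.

-38 dBFS

The input is 15 dB above the -39 dBFS threshold.
The 15 dB excess becomes 1 dB after 15:1 reduction.
That puts the output at -38 dBFS.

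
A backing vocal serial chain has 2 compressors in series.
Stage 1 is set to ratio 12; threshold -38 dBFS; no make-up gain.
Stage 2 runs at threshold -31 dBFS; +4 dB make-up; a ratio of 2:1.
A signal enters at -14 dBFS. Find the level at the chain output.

-32 dBFS

Stage 1: -14 dBFS is 24 dB over -38 dBFS; at 12:1 that becomes 2 dB over, giving -36 dBFS.
Stage 2: -36 dBFS ≤ -31 dBFS, so stage 2 doesn't engage; make-up brings it to -32 dBFS.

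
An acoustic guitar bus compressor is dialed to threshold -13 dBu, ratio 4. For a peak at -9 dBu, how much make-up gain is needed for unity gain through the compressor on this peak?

3 dB

The peak compresses to -13 + 4/4 = -12 dBu.
To reach -9 dBu requires -9 − (-12) = 3 dB of make-up.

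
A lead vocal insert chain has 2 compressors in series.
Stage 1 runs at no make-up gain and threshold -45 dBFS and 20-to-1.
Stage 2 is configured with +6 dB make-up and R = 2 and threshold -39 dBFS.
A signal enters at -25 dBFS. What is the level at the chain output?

Stage 1: 20 dB above -45 dBFS, reduced 20:1 to 1 dB above → -44 dBFS.
Stage 2: -44 dBFS ≤ -39 dBFS, so stage 2 doesn't engage; make-up brings it to -38 dBFS.

-38 dBFS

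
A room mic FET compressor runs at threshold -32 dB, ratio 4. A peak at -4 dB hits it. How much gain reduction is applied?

-4 dB exceeds the threshold by 28 dB.
After 4:1 compression the overshoot becomes 28/4 = 7 dB.
So the signal is attenuated by 28 − 7 = 21 dB.

21 dB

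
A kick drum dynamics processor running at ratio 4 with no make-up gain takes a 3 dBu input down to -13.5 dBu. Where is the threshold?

-19 dBu

Gain reduction = 3 − (-13.5) = 16.5 dB; output overshoot = GR / (R − 1) = 16.5 / 3 = 5.5 dB.
Threshold = output − output overshoot = -13.5 − 5.5 = -19 dBu.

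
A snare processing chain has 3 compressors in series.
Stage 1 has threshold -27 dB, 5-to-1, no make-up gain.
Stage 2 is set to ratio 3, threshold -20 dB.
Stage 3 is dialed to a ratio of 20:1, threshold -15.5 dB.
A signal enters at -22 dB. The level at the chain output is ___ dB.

-26 dB

Stage 1: -22 dB is 5 dB over -27 dB; at 5:1 that becomes 1 dB over, giving -26 dB.
Stage 2: -26 dB is at or below the -20 dB threshold — no compression; output -26 dB.
Stage 3: below threshold (-26 ≤ -15.5); passes unchanged; output -26 dB.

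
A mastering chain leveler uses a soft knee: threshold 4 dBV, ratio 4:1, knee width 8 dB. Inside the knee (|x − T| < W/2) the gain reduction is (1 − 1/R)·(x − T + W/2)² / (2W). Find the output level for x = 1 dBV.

0.953125 dBV

x − T + W/2 = 1 − 4 + 4 = 1.
GR = (1 − 1/4) × 1² / 16 = 0.75 × 1 / 16 = 0.046875 dB.
Output = 1 − 0.046875 = 0.953125 dBV.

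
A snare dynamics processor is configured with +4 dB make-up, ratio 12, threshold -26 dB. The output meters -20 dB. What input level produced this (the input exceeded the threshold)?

-2 dB

Stripping the +4 dB make-up gives -24 dB at the gain stage.
Post-compression overshoot = -24 − (-26) = 2 dB.
Undo the ratio: input overshoot = 2 × 12 = 24 dB, giving input = -2 dB.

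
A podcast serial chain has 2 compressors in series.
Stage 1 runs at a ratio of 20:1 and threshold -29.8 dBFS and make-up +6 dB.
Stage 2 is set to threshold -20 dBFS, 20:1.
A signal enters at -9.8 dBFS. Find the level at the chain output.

-22.8 dBFS

Stage 1: 20 dB above -29.8 dBFS, reduced 20:1 to 1 dB above → -28.8 dBFS; +6 dB make-up → -22.8 dBFS.
Stage 2: -22.8 dBFS ≤ -20 dBFS, so stage 2 doesn't engage; output -22.8 dBFS.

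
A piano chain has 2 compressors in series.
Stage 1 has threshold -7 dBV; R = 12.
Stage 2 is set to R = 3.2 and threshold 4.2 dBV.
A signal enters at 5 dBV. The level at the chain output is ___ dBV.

Stage 1: 5 dBV is 12 dB over -7 dBV; at 12:1 that becomes 1 dB over, giving -6 dBV.
Stage 2: -6 dBV ≤ 4.2 dBV, so stage 2 doesn't engage; output -6 dBV.

-6 dBV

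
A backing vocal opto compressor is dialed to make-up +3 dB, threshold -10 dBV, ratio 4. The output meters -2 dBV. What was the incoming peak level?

10 dBV

Remove make-up: -2 − 3 = -5 dBV.
The compressed level sits -5 − (-10) = 5 dB over threshold.
Before 4:1 compression the overshoot was 5 × 4 = 20 dB, so input = -10 + 20 = 10 dBV.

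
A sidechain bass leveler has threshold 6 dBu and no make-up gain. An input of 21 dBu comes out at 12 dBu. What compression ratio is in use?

2.5:1

Input overshoot = 21 − 6 = 15 dB; output overshoot = 12 − 6 = 6 dB.
Ratio = 15 / 6 = 2.5.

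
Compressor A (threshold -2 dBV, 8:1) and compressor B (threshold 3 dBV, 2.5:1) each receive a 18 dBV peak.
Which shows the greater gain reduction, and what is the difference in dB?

A: 20 dB over, compressed to 2.5 dB over, so 17.5 dB of GR.
B: 15 dB over, compressed to 6 dB over, so 9 dB of GR.
A reduces 8.5 dB more.

A, by 8.5 dB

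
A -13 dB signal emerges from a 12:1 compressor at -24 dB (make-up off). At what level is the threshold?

-25 dB

Let T be the threshold. Output overshoot = (input overshoot)/R, so -24 − T = (-13 − T)/12.
12·(-24 − T) = -13 − T → 11·T = -288 − (-13) = -275.
T = -275/11 = -25 dB.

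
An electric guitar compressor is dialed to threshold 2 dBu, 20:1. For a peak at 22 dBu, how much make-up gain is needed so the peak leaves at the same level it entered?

Without make-up, output = threshold + overshoot/20 = 2 + 1 = 3 dBu.
Gap to target: 19 dB.

19 dB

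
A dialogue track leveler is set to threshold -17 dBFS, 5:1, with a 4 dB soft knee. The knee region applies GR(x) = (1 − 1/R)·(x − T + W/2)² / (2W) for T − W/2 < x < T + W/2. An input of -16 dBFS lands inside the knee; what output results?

-16.9 dBFS

x − T + W/2 = -16 − (-17) + 2 = 3.
GR = (1 − 1/5) × 3² / 8 = 0.8 × 9 / 8 = 0.9 dB.
Output = -16 − 0.9 = -16.9 dBFS.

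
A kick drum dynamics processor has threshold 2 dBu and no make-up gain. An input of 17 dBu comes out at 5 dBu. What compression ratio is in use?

Input overshoot = 17 − 2 = 15 dB; output overshoot = 5 − 2 = 3 dB.
Ratio = 15 / 3 = 5.

5:1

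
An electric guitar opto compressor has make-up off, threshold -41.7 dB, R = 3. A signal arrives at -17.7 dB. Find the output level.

-33.7 dB

Overshoot: -17.7 − (-41.7) = 24 dB.
3:1 compression reduces that to 24/3 = 8 dB over.
So the level is -41.7 + 8 = -33.7 dB.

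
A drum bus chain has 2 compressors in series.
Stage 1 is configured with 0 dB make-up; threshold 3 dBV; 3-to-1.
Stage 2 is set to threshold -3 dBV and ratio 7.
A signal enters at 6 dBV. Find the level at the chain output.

Stage 1: 6 dBV is 3 dB over 3 dBV; at 3:1 that becomes 1 dB over, giving 4 dBV.
Stage 2: 4 dBV is 7 dB over -3 dBV; at 7:1 that becomes 1 dB over, giving -2 dBV.

-2 dBV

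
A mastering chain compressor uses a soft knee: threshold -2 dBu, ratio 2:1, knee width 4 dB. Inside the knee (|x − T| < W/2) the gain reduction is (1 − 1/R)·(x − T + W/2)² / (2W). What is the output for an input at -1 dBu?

x − T + W/2 = -1 − (-2) + 2 = 3.
GR = (1 − 1/2) × 3² / 8 = 0.5 × 9 / 8 = 0.5625 dB.
Output = -1 − 0.5625 = -1.5625 dBu.

-1.5625 dBu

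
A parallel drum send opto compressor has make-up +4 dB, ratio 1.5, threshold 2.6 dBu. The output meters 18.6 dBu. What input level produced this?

Stripping the +4 dB make-up gives 14.6 dBu at the gain stage.
The compressed level sits 14.6 − 2.6 = 12 dB over threshold.
Before 1.5:1 compression the overshoot was 12 × 1.5 = 18 dB, so input = 2.6 + 18 = 20.6 dBu.

20.6 dBu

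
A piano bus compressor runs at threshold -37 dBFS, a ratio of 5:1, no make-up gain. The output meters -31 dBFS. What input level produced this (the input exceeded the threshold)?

-7 dBFS

Post-compression overshoot = -31 − (-37) = 6 dB.
Before 5:1 compression the overshoot was 6 × 5 = 30 dB, so input = -37 + 30 = -7 dBFS.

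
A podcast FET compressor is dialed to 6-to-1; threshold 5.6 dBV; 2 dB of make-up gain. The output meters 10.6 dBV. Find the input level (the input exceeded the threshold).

Stripping the +2 dB make-up gives 8.6 dBV at the gain stage.
That's 3 dB above the 5.6 dBV threshold.
Input overshoot = R × output overshoot = 18 dB → input = 5.6 + 18 = 23.6 dBV.

23.6 dBV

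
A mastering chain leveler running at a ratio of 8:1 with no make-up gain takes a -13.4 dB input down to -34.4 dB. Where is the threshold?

-37.4 dB

Let T be the threshold. Output overshoot = (input overshoot)/R, so -34.4 − T = (-13.4 − T)/8.
8·(-34.4 − T) = -13.4 − T → 7·T = -275.2 − (-13.4) = -261.8.
T = -261.8/7 = -37.4 dB.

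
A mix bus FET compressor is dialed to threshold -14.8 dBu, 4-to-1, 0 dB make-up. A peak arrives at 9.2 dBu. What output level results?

-8.8 dBu

9.2 dBu sits 24 dB over threshold.
The 24 dB excess becomes 6 dB after 4:1 reduction.
So the level is -14.8 + 6 = -8.8 dBu.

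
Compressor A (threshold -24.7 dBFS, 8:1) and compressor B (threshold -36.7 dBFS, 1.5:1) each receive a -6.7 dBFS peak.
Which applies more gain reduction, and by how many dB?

A, by 5.75 dB

A: GR = 18 − 18/8 = 15.75 dB.
B: GR = 30 − 30/1.5 = 10 dB.
A reduces 5.75 dB more.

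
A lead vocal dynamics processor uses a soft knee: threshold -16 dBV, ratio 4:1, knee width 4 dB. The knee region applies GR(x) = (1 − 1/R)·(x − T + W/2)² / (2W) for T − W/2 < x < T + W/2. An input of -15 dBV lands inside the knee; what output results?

x − T + W/2 = -15 − (-16) + 2 = 3.
GR = (1 − 1/4) × 3² / 8 = 0.75 × 9 / 8 = 0.84375 dB.
Output = -15 − 0.84375 = -15.84375 dBV.

-15.84375 dBV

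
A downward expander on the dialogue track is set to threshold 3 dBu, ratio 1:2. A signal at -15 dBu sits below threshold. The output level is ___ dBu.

The input is 18 dB below the 3 dBu threshold.
A 1:2 expander multiplies undershoot by 2: 18 × 2 = 36 dB below threshold.
Output = 3 − 36 = -33 dBu.

-33 dBu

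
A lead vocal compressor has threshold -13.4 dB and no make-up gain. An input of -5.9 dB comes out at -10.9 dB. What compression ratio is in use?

3:1

Input overshoot = -5.9 − (-13.4) = 7.5 dB; output overshoot = -10.9 − (-13.4) = 2.5 dB.
Ratio = 7.5 / 2.5 = 3.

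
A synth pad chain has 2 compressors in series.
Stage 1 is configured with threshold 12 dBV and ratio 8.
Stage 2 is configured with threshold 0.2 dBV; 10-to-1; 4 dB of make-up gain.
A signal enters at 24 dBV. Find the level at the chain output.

5.53 dBV

Stage 1: 12 dB above 12 dBV, reduced 8:1 to 1.5 dB above → 13.5 dBV.
Stage 2: 13.3 dB above 0.2 dBV, reduced 10:1 to 1.33 dB above → 1.53 dBV; +4 dB make-up → 5.53 dBV.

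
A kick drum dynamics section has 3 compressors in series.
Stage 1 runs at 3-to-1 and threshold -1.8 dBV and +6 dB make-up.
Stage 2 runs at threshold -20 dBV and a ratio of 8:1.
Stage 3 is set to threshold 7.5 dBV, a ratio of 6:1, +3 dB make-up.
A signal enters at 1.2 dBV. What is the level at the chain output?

Stage 1: 3 dB above -1.8 dBV, reduced 3:1 to 1 dB above → -0.8 dBV; +6 dB make-up → 5.2 dBV.
Stage 2: 5.2 dBV is 25.2 dB over -20 dBV; at 8:1 that becomes 3.15 dB over, giving -16.85 dBV.
Stage 3: -16.85 dBV is at or below the 7.5 dBV threshold — no compression; make-up brings it to -13.85 dBV.

-13.85 dBV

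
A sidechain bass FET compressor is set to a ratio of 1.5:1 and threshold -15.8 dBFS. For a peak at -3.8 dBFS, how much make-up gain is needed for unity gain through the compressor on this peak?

Overshoot 12 dB → 12/1.5 = 8 dB after compression, so the compressed level is -15.8 + 8 = -7.8 dBFS.
Make-up = target − compressed = -3.8 − (-7.8) = 4 dB.

4 dB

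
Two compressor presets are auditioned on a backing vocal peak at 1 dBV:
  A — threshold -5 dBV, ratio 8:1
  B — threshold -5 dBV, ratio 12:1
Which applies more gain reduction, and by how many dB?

B, by 0.25 dB

A: GR = 6 − 6/8 = 5.25 dB.
B: GR = 6 − 6/12 = 5.5 dB.
B reduces 0.25 dB more.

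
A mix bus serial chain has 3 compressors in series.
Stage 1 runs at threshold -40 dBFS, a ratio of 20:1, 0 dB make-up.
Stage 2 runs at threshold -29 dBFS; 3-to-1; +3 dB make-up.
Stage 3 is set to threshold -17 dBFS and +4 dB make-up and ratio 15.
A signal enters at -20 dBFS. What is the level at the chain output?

Stage 1: -20 dBFS is 20 dB over -40 dBFS; at 20:1 that becomes 1 dB over, giving -39 dBFS.
Stage 2: -39 dBFS ≤ -29 dBFS, so stage 2 doesn't engage; make-up brings it to -36 dBFS.
Stage 3: below threshold (-36 ≤ -17); passes unchanged; make-up brings it to -32 dBFS.

-32 dBFS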